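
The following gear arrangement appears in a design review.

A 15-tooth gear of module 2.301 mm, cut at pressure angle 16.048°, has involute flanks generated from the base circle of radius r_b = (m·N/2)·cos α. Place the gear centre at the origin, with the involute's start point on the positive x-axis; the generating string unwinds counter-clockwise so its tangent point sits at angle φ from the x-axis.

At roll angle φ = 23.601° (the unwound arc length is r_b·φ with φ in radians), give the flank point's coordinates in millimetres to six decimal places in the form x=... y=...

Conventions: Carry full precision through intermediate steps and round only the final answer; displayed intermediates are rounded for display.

single-mesh involute tooth geometry (15T wheel at module 2.301)
pitch radius r_p = m·N/2 = 2.301·15/2 = 17.257500
base radius r_b = r_p·cos α = 17.257500·cos 16.048° = 16.584983
roll angle φ = 23.601° = 0.41191516 rad
x = r_b·(cos φ + φ·sin φ) = 17.932880
y = r_b·(sin φ − φ·cos φ) = 0.379866

x=17.932880 y=0.379866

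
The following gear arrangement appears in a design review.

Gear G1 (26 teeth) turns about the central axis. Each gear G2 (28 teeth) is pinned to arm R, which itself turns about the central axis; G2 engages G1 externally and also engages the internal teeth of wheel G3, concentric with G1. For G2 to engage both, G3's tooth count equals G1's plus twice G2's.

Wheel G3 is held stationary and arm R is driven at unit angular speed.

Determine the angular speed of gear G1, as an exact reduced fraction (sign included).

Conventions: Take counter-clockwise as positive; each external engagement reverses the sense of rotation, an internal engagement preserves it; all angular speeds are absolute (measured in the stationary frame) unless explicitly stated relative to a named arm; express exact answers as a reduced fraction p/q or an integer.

recognized (axles ride arm R): planetary set, 26/28/82 teeth
ring teeth: 26 + 2·28 = 82
26(ω_sun−ω_arm) = −82(ω_ring−ω_arm),  ω_ring = 0, ω_arm = 1
ω_sun = 1 − (82/26)(0−1) = 54/13
exact speed ratio = 54/13

54/13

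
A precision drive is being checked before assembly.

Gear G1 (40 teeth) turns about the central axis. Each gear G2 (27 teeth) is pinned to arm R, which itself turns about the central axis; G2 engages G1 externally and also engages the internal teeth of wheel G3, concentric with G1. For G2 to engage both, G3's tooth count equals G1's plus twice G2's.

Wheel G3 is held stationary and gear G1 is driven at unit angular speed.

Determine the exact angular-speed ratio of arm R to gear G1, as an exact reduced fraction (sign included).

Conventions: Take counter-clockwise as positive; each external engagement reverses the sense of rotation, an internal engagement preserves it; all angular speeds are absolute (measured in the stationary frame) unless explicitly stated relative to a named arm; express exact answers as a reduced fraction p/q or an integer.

20/67

topology: planetary set — G1 40T / G2 27T / G3 94T, arm = carrier (Willis)
ring teeth: 40 + 2·27 = 94
40(ω_sun−ω_arm) = −94(ω_ring−ω_arm),  ω_ring = 0, ω_sun = 1
40(1−ω_arm) = −94(0−ω_arm)  ⇒  134·ω_arm = 40  ⇒  ω_arm = 20/67
ω_out/ω_in = 20/67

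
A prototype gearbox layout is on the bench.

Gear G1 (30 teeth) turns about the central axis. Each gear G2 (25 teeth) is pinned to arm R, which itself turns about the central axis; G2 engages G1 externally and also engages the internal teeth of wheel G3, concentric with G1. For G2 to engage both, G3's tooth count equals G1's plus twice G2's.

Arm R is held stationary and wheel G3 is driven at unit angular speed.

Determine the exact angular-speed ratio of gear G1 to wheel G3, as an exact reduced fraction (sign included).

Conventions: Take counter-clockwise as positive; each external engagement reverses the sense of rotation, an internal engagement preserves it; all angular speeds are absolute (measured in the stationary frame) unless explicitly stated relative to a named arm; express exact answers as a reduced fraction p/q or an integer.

-8/3

class = planetary set [G3 = 30+2·25 = 80; Willis about the carrier]
ring teeth: 30 + 2·25 = 80
30(ω_sun−ω_arm) = −80(ω_ring−ω_arm),  ω_arm = 0, ω_ring = 1
ω_sun = 0 − (80/30)(1−0) = -8/3
ω_out/ω_in = -8/3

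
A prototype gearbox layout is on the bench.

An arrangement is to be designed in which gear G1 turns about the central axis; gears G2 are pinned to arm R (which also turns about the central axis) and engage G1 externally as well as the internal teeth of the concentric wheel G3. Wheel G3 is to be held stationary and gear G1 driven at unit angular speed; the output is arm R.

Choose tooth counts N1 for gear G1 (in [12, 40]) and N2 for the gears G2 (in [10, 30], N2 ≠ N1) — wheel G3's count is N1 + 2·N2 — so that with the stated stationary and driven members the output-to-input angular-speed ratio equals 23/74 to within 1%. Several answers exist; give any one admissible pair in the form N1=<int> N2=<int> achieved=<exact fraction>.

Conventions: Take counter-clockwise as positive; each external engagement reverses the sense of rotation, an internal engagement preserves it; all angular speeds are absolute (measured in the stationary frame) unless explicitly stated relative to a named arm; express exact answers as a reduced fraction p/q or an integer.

planetary set to be sized for 23/74 (Willis relation)
Willis with ω_ring = 0: ω_arm/ω_sun = N1/(N1+N3); set equal to 23/74  ⇒  N3/N1 = 1/(23/74) − 1 = 51/23
N3 = N1 + 2·N2  ⇒  N2/N1 = (N3/N1 − 1)/2 = (51/23 − 1)/2 = 14/23
smallest multiple with N1 ≥ 12 and N2 ≥ 10: k = 1  ⇒  N1 = 1·23 = 23, N2 = 1·14 = 14 (N1 ≤ 40, N2 ≤ 30, N2 ≠ N1 ✓), N3 = 23 + 2·14 = 51
check: N1/(N1+N3) with N1 = 23, N3 = 51 gives 23/74; |achieved − target| = 0 ≤ 23/7400 ✓

N1=23 N2=14 achieved=23/74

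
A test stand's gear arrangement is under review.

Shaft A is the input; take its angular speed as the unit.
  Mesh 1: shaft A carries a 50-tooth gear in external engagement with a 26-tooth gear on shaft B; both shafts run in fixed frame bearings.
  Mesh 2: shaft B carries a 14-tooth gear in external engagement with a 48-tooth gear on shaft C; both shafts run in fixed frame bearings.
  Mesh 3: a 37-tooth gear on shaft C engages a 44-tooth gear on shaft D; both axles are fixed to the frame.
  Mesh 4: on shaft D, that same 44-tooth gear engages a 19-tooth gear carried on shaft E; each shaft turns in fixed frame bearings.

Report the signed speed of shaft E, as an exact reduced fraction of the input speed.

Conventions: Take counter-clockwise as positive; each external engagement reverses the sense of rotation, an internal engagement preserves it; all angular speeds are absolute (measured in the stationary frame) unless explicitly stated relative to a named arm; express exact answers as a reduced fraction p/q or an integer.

6475/5928

4-mesh fixed-axis compound train (all bearings frame-fixed)
mesh 1 [50T→26T]: |ω|/ω_in = 1×50/26 = 25/13, sense flips to −
mesh 2 [14T→48T]: |ω|/ω_in = (25/13)×14/48 = 175/312, sense flips to +
mesh 3 [37T→44T]: |ω|/ω_in = (175/312)×37/44 = 6475/13728, sense flips to −
mesh 4 [44T→19T]: |ω|/ω_in = (6475/13728)×44/19 = 6475/5928, sense flips to +
signed output speed (× input speed) = 6475/5928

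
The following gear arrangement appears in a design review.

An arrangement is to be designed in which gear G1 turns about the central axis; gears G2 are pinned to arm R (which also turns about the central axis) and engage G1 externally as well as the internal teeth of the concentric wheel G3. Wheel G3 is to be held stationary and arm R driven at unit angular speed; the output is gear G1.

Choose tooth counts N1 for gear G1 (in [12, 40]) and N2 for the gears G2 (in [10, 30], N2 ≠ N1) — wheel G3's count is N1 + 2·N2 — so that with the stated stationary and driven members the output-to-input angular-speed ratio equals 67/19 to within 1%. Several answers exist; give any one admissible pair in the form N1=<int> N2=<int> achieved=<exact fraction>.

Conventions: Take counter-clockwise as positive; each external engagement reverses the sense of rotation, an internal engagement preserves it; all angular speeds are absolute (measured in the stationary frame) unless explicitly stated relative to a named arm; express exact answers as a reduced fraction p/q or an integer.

N1=38 N2=29 achieved=67/19

topology: planetary set — design target 67/19, arm = carrier (Willis)
Willis with ω_ring = 0: ω_sun/ω_arm = (N1+N3)/N1; set equal to 67/19  ⇒  N3/N1 = 67/19 − 1 = 48/19
N3 = N1 + 2·N2  ⇒  N2/N1 = (N3/N1 − 1)/2 = (48/19 − 1)/2 = 29/38
smallest multiple with N1 ≥ 12 and N2 ≥ 10: k = 1  ⇒  N1 = 1·38 = 38, N2 = 1·29 = 29 (N1 ≤ 40, N2 ≤ 30, N2 ≠ N1 ✓), N3 = 38 + 2·29 = 96
check: (N1+N3)/N1 with N1 = 38, N3 = 96 gives 67/19; |achieved − target| = 0 ≤ 67/1900 ✓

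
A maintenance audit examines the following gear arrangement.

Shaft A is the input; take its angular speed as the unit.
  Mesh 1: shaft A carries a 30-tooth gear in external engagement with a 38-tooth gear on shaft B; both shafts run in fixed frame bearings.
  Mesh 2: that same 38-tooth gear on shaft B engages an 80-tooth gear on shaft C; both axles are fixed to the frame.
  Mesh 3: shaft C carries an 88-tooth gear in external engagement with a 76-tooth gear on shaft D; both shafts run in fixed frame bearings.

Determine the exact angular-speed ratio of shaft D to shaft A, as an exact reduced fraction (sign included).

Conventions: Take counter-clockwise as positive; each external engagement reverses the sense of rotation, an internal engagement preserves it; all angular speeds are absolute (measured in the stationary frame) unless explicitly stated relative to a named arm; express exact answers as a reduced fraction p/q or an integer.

class = fixed-axis compound train [3 meshes; 3 ratios multiply, 3 sense flips]
mesh 1 [30T→38T]: running ratio 15/19, sense −
mesh 2 [38T→80T]: running ratio 3/8, sense +
mesh 3 [88T→76T]: running ratio 33/76, sense −
ω_out/ω_in = -33/76

-33/76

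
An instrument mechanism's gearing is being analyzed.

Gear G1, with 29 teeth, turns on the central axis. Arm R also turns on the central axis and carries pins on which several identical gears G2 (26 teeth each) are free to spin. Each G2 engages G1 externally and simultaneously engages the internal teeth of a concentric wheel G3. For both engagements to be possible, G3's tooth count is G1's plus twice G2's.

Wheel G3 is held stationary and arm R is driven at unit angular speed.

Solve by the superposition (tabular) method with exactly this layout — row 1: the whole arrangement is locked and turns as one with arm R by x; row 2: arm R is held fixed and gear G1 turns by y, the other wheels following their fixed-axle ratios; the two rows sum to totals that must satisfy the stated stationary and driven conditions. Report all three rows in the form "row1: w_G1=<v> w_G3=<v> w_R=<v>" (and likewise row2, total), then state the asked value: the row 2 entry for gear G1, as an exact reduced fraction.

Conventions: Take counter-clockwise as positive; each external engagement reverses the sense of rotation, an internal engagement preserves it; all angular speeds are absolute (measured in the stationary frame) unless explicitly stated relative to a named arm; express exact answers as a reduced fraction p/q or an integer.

planetary set (29T centre, 26T on arm, 81T internal) — Willis relation
superposition row 1 [locked train]: every member turns x
row 2 (arm held, sun turns y): ω_ring = −(29/81)·y, ω_arm = 0
boundary: total ω_ring = x − (29/81)·y = 0 and total ω_arm = x = 1  ⇒  y = 81/29, x = 1
row 2 ring = −(29/81)·81/29 = -1
totals (row 1 + row 2): sun 1 + 81/29 = 110/29, ring 1 + (-1) = 0, arm 1 + 0 = 1
asked cell (row2, sun) = 81/29

row1: w_G1=1 w_G3=1 w_R=1
row2: w_G1=81/29 w_G3=-1 w_R=0
total: w_G1=110/29 w_G3=0 w_R=1
asked value: 81/29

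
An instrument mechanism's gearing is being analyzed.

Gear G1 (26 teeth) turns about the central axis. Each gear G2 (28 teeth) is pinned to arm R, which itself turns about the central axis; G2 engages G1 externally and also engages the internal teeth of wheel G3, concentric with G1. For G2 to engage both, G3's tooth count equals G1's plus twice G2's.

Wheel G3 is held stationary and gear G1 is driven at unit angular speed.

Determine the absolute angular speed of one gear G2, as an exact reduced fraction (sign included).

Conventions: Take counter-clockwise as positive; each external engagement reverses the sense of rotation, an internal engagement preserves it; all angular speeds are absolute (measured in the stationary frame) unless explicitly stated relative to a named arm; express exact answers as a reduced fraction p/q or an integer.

-13/28

planetary set (26T centre, 28T on arm, 82T internal) — Willis relation
ring teeth: 26 + 2·28 = 82
26(ω_sun−ω_arm) = −82(ω_ring−ω_arm),  ω_ring = 0, ω_sun = 1
26(1−ω_arm) = −82(0−ω_arm)  ⇒  108·ω_arm = 26  ⇒  ω_arm = 13/54
sun–planet mesh: 26·(1−13/54) = −28·(ω_p−ω_arm)  ⇒  ω_p−ω_arm = -533/756
ω_p = 13/54 − 533/756 = -13/28
exact speed ratio = -13/28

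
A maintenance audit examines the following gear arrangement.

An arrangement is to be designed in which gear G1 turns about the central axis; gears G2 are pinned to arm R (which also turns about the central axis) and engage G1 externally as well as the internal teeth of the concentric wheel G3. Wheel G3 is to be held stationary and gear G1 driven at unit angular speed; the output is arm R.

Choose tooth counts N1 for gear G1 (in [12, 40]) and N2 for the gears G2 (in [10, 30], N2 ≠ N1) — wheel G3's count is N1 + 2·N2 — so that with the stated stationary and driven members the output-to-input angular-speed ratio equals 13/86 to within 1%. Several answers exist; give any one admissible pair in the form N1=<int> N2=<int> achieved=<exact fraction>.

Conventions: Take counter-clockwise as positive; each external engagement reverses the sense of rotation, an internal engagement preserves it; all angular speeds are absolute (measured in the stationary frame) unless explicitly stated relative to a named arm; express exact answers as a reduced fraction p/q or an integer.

N1=13 N2=30 achieved=13/86

class = planetary set [ratio 13/86 wanted; Willis about the carrier]
Willis with ω_ring = 0: ω_arm/ω_sun = N1/(N1+N3); set equal to 13/86  ⇒  N3/N1 = 1/(13/86) − 1 = 73/13
N3 = N1 + 2·N2  ⇒  N2/N1 = (N3/N1 − 1)/2 = (73/13 − 1)/2 = 30/13
smallest multiple with N1 ≥ 12 and N2 ≥ 10: k = 1  ⇒  N1 = 1·13 = 13, N2 = 1·30 = 30 (N1 ≤ 40, N2 ≤ 30, N2 ≠ N1 ✓), N3 = 13 + 2·30 = 73
check: N1/(N1+N3) with N1 = 13, N3 = 73 gives 13/86; |achieved − target| = 0 ≤ 13/8600 ✓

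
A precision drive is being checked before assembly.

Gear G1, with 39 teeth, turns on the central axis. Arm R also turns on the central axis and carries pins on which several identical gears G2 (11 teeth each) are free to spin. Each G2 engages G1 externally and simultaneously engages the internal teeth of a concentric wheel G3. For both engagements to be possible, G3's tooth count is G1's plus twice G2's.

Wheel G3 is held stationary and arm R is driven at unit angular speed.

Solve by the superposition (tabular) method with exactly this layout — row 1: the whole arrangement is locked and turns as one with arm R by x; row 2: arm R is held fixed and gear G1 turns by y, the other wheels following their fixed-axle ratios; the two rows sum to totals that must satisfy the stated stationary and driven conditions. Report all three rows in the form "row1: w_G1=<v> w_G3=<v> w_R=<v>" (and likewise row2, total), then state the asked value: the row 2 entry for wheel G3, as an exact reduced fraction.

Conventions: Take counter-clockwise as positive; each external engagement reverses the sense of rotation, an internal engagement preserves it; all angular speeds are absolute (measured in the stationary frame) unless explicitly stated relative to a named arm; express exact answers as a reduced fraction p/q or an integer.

recognized (axles ride arm R): planetary set, 39/11/61 teeth
superposition row 1 [locked train]: every member turns x
superposition row 2 [arm held]: sun y, ring −(39/61)·y, arm 0
boundary: total ω_ring = x − (39/61)·y = 0 and total ω_arm = x = 1  ⇒  y = 61/39, x = 1
row 2 ring = −(39/61)·61/39 = -1
totals (row 1 + row 2): sun 1 + 61/39 = 100/39, ring 1 + (-1) = 0, arm 1 + 0 = 1
asked cell (row2, ring) = -1

row1: w_G1=1 w_G3=1 w_R=1
row2: w_G1=61/39 w_G3=-1 w_R=0
total: w_G1=100/39 w_G3=0 w_R=1
asked value: -1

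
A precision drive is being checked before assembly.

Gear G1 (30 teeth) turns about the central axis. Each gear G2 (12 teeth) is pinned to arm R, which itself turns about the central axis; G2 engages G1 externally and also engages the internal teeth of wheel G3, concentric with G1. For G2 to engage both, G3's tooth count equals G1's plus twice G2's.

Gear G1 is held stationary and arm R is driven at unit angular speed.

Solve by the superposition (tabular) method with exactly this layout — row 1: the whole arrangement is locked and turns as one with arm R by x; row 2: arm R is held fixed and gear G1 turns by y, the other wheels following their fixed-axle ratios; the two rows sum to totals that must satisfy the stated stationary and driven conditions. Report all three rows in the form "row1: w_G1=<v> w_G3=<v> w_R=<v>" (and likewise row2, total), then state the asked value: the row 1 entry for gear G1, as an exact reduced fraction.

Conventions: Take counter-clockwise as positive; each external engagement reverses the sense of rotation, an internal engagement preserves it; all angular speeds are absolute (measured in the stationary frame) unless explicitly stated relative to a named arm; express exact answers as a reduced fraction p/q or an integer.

topology: planetary set — G1 30T / G2 12T / G3 54T, arm = carrier (Willis)
row 1: whole set turns with the arm by x
superposition row 2 [arm held]: sun y, ring −(30/54)·y, arm 0
boundary: total ω_sun = x + y = 0 and total ω_arm = x = 1  ⇒  y = -1, x = 1
row 2 ring = −(30/54)·(-1) = 5/9
totals (row 1 + row 2): sun 1 + (-1) = 0, ring 1 + 5/9 = 14/9, arm 1 + 0 = 1
asked cell (row1, sun) = 1

row1: w_G1=1 w_G3=1 w_R=1
row2: w_G1=-1 w_G3=5/9 w_R=0
total: w_G1=0 w_G3=14/9 w_R=1
asked value: 1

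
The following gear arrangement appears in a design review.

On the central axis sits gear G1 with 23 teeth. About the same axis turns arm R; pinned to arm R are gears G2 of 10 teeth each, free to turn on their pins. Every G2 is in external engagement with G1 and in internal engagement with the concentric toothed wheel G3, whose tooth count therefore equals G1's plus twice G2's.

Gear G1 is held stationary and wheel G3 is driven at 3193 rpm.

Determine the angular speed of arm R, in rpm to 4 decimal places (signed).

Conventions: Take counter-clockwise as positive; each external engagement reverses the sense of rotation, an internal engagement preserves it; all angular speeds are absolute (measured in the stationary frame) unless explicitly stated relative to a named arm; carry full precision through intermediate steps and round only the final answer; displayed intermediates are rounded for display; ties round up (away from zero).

planetary set (23T centre, 10T on arm, 43T internal) — Willis relation
normalise by the input: solve with ω_ring = 1, then scale by 3193 rpm
ring teeth: 23 + 2·10 = 43
23(ω_sun−ω_arm) = −43(ω_ring−ω_arm),  ω_sun = 0, ω_ring = 1
23(0−ω_arm) = −43(1−ω_arm)  ⇒  66·ω_arm = 43  ⇒  ω_arm = 43/66
scale: ω_arm = 43/66 × 3193 rpm = +2080.2879 rpm

+2080.2879 rpm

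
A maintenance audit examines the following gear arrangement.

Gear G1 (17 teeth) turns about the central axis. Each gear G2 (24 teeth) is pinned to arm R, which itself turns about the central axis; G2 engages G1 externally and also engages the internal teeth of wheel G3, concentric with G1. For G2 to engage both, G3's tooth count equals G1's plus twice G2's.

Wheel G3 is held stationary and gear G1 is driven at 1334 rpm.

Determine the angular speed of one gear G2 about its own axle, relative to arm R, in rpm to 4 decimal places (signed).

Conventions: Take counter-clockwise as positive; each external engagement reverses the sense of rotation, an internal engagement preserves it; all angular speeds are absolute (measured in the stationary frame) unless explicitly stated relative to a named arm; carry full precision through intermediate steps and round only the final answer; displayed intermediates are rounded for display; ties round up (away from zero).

-749.0193 rpm

planetary set (17T centre, 24T on arm, 65T internal) — Willis relation
normalise by the input: solve with ω_sun = 1, then scale by 1334 rpm
ring teeth: 17 + 2·24 = 65
17(ω_sun−ω_arm) = −65(ω_ring−ω_arm),  ω_ring = 0, ω_sun = 1
17(1−ω_arm) = −65(0−ω_arm)  ⇒  82·ω_arm = 17  ⇒  ω_arm = 17/82
sun–planet mesh: 17·(1−17/82) = −24·(ω_p−ω_arm)  ⇒  ω_p−ω_arm = -1105/1968
scale: ω_p−ω_arm = -1105/1968 × 1334 rpm = -749.0193 rpm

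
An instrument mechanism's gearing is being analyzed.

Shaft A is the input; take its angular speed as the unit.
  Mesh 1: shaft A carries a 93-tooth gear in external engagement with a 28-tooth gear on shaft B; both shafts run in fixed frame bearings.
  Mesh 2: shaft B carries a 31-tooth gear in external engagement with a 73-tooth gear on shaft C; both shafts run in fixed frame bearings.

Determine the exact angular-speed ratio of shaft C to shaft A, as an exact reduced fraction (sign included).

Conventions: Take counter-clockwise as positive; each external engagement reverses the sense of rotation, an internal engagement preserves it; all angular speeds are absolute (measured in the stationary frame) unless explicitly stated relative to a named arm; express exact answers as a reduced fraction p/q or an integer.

class = fixed-axis compound train [2 meshes; 2 ratios multiply, 2 sense flips]
mesh 1 [93T→28T]: running ratio 93/28, sense −
mesh 2 [31T→73T]: running ratio 2883/2044, sense +
ω_out/ω_in = 2883/2044

2883/2044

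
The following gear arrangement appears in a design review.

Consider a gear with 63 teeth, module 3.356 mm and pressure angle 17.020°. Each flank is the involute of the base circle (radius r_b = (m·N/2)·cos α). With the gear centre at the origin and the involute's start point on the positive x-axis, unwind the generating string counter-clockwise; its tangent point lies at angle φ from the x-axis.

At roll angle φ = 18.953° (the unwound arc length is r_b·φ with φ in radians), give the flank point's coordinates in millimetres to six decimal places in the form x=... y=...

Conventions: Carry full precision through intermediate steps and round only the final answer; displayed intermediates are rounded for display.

single-mesh involute tooth geometry (63T wheel at module 3.356)
pitch radius r_p = m·N/2 = 3.356·63/2 = 105.714000
base radius r_b = r_p·cos α = 105.714000·cos 17.020° = 101.084006
roll angle φ = 18.953° = 0.33079225 rad
x = r_b·(cos φ + φ·sin φ) = 106.464116
y = r_b·(sin φ − φ·cos φ) = 1.206334

x=106.464116 y=1.206334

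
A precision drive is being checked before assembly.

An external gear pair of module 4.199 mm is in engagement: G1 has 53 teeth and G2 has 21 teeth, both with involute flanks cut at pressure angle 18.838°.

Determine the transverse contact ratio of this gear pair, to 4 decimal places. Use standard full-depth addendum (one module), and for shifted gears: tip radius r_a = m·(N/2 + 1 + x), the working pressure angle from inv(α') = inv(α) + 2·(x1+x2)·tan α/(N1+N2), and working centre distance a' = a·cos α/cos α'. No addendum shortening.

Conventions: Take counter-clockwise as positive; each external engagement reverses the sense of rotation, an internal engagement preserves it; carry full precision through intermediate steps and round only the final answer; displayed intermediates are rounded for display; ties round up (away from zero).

topology: single-mesh involute geometry — m = 4.199, 53T/21T pair
base radii: r_b1 = 105.313170, r_b2 = 41.727860
tip radii: r_a1 = 115.472500, r_a2 = 48.288500
no profile shift: α' = α, a' = a
action lengths: √(r_a1²−r_b1²) = 47.360684, √(r_a2²−r_b2²) = 24.301542
base pitch p_b = π·m·cos α = 12.484946
CR = (47.360684 + 24.301542 − 155.363000·sin 18.83800°)/12.484946 = 1.721796
contact ratio ≈ 1.7218

1.7218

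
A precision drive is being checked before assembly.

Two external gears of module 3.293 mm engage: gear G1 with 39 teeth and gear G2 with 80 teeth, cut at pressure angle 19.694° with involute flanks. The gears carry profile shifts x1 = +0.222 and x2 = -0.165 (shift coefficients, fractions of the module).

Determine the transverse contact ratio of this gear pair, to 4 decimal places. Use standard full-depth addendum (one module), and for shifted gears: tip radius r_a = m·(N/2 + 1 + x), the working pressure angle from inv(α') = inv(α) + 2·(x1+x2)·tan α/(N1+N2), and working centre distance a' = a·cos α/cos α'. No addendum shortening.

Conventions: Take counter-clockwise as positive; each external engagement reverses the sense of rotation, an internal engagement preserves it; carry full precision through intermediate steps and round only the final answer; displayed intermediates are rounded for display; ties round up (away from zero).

topology: single-mesh involute geometry — m = 3.293, 39T/80T pair
base radii: r_b1 = 60.457385, r_b2 = 124.015149
tip radii: r_a1 = 68.237546, r_a2 = 134.469655
inv(α') = inv(19.694°) + 2·(+0.222-0.165)·tan α/(39+80) = 0.01455145  ⇒  α' = 19.84607°
a' = a·cos α / cos α' = 195.9335·cos 19.694°/cos 19.84607° = 196.120507
action lengths: √(r_a1²−r_b1²) = 31.642807, √(r_a2²−r_b2²) = 51.983948
base pitch p_b = π·m·cos α = 9.740127
CR = (31.642807 + 51.983948 − 196.120507·sin 19.84607°)/9.740127 = 1.749972
contact ratio ≈ 1.7500

1.7500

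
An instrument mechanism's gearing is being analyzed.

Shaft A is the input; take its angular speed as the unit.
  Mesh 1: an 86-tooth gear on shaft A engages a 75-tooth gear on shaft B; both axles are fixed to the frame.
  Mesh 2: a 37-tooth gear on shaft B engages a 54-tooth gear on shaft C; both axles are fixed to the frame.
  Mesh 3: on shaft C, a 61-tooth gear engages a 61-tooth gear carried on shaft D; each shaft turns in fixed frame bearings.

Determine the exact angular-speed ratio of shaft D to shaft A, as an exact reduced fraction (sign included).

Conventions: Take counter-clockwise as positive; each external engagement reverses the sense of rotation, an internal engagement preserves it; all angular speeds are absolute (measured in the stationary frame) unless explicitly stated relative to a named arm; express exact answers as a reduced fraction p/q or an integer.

-1591/2025

class = fixed-axis compound train [3 meshes; 3 ratios multiply, 3 sense flips]
mesh 1 [86T→75T]: running ratio 86/75, sense −
mesh 2 [37T→54T]: running ratio 1591/2025, sense +
mesh 3 [61T→61T]: running ratio 1591/2025, sense −
ω_out/ω_in = -1591/2025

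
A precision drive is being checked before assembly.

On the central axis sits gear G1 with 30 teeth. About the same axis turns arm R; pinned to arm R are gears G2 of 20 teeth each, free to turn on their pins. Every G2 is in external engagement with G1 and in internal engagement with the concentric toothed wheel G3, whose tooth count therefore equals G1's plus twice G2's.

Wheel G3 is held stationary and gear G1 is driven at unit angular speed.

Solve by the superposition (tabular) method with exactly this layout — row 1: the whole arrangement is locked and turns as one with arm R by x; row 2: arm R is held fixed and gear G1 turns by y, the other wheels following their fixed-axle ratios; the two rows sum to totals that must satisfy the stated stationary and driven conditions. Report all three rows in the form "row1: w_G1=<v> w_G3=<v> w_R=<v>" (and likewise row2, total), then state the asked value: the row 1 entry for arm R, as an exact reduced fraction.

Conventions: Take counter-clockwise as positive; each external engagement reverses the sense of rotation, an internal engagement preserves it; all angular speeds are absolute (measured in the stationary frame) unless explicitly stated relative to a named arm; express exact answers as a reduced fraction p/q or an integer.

topology: planetary set — G1 30T / G2 20T / G3 70T, arm = carrier (Willis)
row 1: whole set turns with the arm by x
superposition row 2 [arm held]: sun y, ring −(30/70)·y, arm 0
boundary: total ω_ring = x − (30/70)·y = 0 and total ω_sun = x + y = 1  ⇒  y = 7/10, x = 3/10
row 2 ring = −(30/70)·7/10 = -3/10
totals (row 1 + row 2): sun 3/10 + 7/10 = 1, ring 3/10 + (-3/10) = 0, arm 3/10 + 0 = 3/10
asked cell (row1, arm) = 3/10

row1: w_G1=3/10 w_G3=3/10 w_R=3/10
row2: w_G1=7/10 w_G3=-3/10 w_R=0
total: w_G1=1 w_G3=0 w_R=3/10
asked value: 3/10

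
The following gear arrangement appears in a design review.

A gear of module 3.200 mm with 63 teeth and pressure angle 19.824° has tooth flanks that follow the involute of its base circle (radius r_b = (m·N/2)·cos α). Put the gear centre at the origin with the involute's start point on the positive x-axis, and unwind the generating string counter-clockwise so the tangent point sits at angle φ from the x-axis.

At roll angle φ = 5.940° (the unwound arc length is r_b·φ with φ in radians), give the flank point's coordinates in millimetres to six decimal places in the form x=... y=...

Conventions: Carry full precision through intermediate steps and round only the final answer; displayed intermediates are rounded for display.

x=95.334700 y=0.035183

topology: single-mesh involute geometry — m = 3.200, N = 63
pitch radius r_p = m·N/2 = 3.200·63/2 = 100.800000
base radius r_b = r_p·cos α = 100.800000·cos 19.824° = 94.826471
roll angle φ = 5.940° = 0.10367256 rad
x = r_b·(cos φ + φ·sin φ) = 95.334700
y = r_b·(sin φ − φ·cos φ) = 0.035183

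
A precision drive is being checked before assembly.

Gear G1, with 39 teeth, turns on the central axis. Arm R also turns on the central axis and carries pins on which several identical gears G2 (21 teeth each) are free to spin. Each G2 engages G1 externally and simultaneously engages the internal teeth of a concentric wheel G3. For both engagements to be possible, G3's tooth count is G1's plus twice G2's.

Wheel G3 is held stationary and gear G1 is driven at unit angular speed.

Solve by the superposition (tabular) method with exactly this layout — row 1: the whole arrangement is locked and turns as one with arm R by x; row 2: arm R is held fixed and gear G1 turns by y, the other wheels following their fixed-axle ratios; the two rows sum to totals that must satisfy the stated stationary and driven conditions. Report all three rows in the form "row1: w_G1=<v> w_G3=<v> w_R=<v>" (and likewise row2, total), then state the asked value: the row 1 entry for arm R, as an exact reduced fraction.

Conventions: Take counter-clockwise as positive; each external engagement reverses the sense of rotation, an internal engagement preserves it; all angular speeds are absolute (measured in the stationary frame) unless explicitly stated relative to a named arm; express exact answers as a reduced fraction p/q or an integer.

topology: planetary set — G1 39T / G2 21T / G3 81T, arm = carrier (Willis)
row 1: whole set turns with the arm by x
row 2: sun turns y, ring = −(39/81)·y, arm 0
boundary: total ω_ring = x − (39/81)·y = 0 and total ω_sun = x + y = 1  ⇒  y = 27/40, x = 13/40
row 2 ring = −(39/81)·27/40 = -13/40
totals (row 1 + row 2): sun 13/40 + 27/40 = 1, ring 13/40 + (-13/40) = 0, arm 13/40 + 0 = 13/40
asked cell (row1, arm) = 13/40

row1: w_G1=13/40 w_G3=13/40 w_R=13/40
row2: w_G1=27/40 w_G3=-13/40 w_R=0
total: w_G1=1 w_G3=0 w_R=13/40
asked value: 13/40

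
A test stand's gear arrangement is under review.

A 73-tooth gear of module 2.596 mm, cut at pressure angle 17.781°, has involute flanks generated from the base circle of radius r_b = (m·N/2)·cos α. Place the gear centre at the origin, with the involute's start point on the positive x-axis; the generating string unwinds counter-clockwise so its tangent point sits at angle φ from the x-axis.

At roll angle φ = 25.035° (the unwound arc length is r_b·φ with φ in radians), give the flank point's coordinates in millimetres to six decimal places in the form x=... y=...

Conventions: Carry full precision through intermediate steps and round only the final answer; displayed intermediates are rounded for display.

x=98.434010 y=2.461382

topology: single-mesh involute geometry — m = 2.596, N = 73
pitch radius r_p = m·N/2 = 2.596·73/2 = 94.754000
base radius r_b = r_p·cos α = 94.754000·cos 17.781° = 90.227669
roll angle φ = 25.035° = 0.43694318 rad
x = r_b·(cos φ + φ·sin φ) = 98.434010
y = r_b·(sin φ − φ·cos φ) = 2.461382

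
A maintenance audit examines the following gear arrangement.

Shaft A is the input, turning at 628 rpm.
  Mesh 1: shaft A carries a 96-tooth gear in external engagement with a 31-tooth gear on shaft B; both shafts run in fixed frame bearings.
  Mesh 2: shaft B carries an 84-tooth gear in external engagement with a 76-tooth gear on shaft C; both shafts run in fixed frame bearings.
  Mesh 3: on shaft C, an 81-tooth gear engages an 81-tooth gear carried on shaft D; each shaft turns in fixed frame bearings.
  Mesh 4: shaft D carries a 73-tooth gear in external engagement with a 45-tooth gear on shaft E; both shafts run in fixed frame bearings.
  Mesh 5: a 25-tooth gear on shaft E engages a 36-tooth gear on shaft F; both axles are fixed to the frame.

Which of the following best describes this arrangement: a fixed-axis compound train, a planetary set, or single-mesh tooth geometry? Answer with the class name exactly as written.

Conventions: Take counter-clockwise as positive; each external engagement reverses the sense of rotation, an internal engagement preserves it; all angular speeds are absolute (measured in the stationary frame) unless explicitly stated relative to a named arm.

fixed-axis compound train

class = fixed-axis compound train [5 meshes; 5 ratios multiply, 5 sense flips]
classification: fixed-axis compound train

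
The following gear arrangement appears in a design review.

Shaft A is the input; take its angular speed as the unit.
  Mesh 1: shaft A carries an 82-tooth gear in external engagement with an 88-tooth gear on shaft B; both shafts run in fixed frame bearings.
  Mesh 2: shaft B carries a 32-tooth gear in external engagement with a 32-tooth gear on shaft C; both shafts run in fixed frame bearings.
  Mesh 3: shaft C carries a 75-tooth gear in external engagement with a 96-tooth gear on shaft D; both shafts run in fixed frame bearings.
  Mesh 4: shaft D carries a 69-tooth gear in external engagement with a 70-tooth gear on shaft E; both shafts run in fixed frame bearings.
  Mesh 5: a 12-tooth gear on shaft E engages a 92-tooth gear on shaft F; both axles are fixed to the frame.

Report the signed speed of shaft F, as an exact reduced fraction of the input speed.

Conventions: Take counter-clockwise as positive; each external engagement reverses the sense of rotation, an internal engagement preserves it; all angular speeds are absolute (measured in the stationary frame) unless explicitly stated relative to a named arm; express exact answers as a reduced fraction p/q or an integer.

-1845/19712

5-mesh fixed-axis compound train (all bearings frame-fixed)
mesh 1 [82T→88T]: |ω|/ω_in = 1×82/88 = 41/44, sense flips to −
mesh 2 [32T→32T]: |ω|/ω_in = (41/44)×32/32 = 41/44, sense flips to +
mesh 3 [75T→96T]: |ω|/ω_in = (41/44)×75/96 = 1025/1408, sense flips to −
mesh 4 [69T→70T]: |ω|/ω_in = (1025/1408)×69/70 = 14145/19712, sense flips to +
mesh 5 [12T→92T]: |ω|/ω_in = (14145/19712)×12/92 = 1845/19712, sense flips to −
signed output speed (× input speed) = -1845/19712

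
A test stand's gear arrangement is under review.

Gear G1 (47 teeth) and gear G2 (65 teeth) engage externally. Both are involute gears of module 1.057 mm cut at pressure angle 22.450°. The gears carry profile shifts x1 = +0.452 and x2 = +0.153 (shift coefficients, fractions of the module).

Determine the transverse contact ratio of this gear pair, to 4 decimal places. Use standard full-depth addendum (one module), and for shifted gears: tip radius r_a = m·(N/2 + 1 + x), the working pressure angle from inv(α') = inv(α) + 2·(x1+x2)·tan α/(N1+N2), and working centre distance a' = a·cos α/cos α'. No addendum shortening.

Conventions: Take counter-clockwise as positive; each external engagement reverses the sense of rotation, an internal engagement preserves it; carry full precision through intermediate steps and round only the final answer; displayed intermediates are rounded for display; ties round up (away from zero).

1.5774

class = single-mesh tooth geometry [involute pair 47T × 65T, m = 1.057]
base radii: r_b1 = 22.956992, r_b2 = 31.749032
tip radii: r_a1 = 26.374264, r_a2 = 35.571221
inv(α') = inv(22.450°) + 2·(+0.452+0.153)·tan α/(47+65) = 0.02582907  ⇒  α' = 23.84845°
a' = a·cos α / cos α' = 59.1920·cos 22.450°/cos 23.84845° = 59.812970
action lengths: √(r_a1²−r_b1²) = 12.983771, √(r_a2²−r_b2²) = 16.040909
base pitch p_b = π·m·cos α = 3.069001
CR = (12.983771 + 16.040909 − 59.812970·sin 23.84845°)/3.069001 = 1.577441
contact ratio ≈ 1.5774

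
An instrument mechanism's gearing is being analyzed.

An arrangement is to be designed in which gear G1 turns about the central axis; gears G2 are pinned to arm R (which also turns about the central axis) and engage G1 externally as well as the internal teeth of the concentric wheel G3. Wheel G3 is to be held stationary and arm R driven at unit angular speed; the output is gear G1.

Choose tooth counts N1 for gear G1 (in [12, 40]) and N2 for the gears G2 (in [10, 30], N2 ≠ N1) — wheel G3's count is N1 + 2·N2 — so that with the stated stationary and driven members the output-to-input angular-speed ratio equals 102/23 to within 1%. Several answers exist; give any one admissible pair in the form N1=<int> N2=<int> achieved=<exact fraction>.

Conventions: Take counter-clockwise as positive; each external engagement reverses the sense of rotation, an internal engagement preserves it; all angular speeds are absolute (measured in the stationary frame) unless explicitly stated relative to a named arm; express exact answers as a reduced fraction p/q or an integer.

N1=23 N2=28 achieved=102/23

topology: planetary set — design target 102/23, arm = carrier (Willis)
Willis with ω_ring = 0: ω_sun/ω_arm = (N1+N3)/N1; set equal to 102/23  ⇒  N3/N1 = 102/23 − 1 = 79/23
N3 = N1 + 2·N2  ⇒  N2/N1 = (N3/N1 − 1)/2 = (79/23 − 1)/2 = 28/23
smallest multiple with N1 ≥ 12 and N2 ≥ 10: k = 1  ⇒  N1 = 1·23 = 23, N2 = 1·28 = 28 (N1 ≤ 40, N2 ≤ 30, N2 ≠ N1 ✓), N3 = 23 + 2·28 = 79
check: (N1+N3)/N1 with N1 = 23, N3 = 79 gives 102/23; |achieved − target| = 0 ≤ 51/1150 ✓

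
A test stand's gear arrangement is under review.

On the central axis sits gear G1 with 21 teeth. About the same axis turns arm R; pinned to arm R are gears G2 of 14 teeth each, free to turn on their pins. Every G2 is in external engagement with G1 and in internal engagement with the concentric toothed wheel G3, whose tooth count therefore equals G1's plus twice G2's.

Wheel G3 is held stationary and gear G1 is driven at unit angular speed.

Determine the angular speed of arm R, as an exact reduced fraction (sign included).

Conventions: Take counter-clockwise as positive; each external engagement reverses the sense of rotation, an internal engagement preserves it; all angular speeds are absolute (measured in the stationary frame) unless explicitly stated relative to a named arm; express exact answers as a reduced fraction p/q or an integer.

3/10

planetary set (21T centre, 14T on arm, 49T internal) — Willis relation
ring teeth: 21 + 2·14 = 49
21(ω_sun−ω_arm) = −49(ω_ring−ω_arm),  ω_ring = 0, ω_sun = 1
21(1−ω_arm) = −49(0−ω_arm)  ⇒  70·ω_arm = 21  ⇒  ω_arm = 3/10
exact speed ratio = 3/10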